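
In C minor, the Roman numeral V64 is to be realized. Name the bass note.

D

V in C minor has root G; the chord is G-B-D.
The figure 64 means second inversion — the fifth is in the bass.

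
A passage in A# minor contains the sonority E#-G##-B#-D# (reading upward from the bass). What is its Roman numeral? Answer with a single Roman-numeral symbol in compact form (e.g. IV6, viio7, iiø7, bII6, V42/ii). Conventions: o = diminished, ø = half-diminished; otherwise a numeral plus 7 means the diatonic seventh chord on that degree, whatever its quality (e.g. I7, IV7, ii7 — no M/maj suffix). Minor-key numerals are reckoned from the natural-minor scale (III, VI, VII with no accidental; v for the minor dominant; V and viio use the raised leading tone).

V7

Stacked in thirds the chord is E#-G##-B#-D#: a dominant seventh chord on E#.
In A# minor, E# is the dominant; the diatonic dominant seventh chord there is V7.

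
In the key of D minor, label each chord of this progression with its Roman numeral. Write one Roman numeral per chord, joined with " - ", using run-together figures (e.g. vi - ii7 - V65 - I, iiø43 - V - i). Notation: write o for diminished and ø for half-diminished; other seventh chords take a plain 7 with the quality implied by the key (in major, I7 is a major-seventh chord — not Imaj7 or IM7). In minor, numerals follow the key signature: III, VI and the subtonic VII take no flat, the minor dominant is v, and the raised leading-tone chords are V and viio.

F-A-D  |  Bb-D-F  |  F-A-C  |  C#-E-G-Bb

i6 - VI - III - viio7

F-A-D: minor triad on D = scale degree 1 → i6.
Bb-D-F: root Bb is the submediant; major triad there is VI.
F-A-C: major triad on F = scale degree 3 → III.
C#-E-G-Bb: fully diminished seventh chord on C# = scale degree 7 → viio7.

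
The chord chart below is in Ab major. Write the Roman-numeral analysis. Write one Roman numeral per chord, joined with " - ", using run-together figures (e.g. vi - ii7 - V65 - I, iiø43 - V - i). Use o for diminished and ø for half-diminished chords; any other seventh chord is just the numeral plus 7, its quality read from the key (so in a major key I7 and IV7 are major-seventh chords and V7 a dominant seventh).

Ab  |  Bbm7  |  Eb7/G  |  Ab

Ab: root Ab is the tonic; major triad there is I.
Bbm7: minor seventh chord on Bb = scale degree 2 → ii7.
Eb7/G: root Eb is the dominant; dominant seventh chord there is V65.
Ab: root Ab is the tonic; major triad there is I.

I - ii7 - V65 - I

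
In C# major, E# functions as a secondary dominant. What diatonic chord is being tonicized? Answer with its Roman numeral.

The chord is a major triad on E#.
A dominant resolves down a perfect fifth: E# → A#. In C# major, A# is scale degree 6, i.e. vi.

vi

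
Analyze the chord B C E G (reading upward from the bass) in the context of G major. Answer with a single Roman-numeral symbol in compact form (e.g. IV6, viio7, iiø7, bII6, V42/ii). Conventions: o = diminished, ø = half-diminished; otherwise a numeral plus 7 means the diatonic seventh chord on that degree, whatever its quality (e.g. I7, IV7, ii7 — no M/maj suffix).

IV42

The pitches C-E-G-B form a major seventh chord rooted on C.
In G major, C is the subdominant; the diatonic major seventh chord there is IV7.
With B in the bass the chord is in third inversion, so the figured bass is 42.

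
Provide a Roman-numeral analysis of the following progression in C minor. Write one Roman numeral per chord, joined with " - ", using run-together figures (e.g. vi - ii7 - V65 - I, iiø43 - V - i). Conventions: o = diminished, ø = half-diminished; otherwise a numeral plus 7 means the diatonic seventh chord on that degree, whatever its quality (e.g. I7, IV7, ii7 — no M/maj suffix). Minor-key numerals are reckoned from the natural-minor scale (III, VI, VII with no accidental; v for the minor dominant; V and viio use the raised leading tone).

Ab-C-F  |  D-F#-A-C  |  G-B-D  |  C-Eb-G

iv6 - V7/V - V - i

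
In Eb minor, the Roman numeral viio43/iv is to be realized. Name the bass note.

Db

The applied chord viio43/iv is rooted on G: G-Bb-Db-Fb.
The figure 43 means second inversion — the fifth is in the bass.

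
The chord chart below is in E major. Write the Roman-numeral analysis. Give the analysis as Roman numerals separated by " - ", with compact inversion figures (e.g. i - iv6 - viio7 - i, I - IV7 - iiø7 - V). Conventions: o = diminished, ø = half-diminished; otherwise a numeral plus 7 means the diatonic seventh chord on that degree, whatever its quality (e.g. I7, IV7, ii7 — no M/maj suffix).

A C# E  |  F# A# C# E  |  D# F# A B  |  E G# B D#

A-C#-E: root A is the subdominant; major triad there is IV.
F#-A#-C#-E: a dominant seventh chord on F#, the applied dominant of V → V7/V.
D#-F#-A-B: root B is the dominant; dominant seventh chord there is V65.
E-G#-B-D#: major seventh chord on E = scale degree 1 → I7.

IV - V7/V - V65 - I7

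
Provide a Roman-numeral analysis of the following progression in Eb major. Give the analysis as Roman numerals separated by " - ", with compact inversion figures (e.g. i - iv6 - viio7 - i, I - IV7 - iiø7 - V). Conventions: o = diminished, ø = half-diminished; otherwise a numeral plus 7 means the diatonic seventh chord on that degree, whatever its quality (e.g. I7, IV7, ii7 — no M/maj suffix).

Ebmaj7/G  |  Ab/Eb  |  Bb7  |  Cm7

Ebmaj7/G has root Eb, degree 1 in Eb major, so I65.
Ab/Eb has root Ab, degree 4 in Eb major, so IV64.
Bb7 has root Bb, degree 5 in Eb major, so V7.
Cm7: root C is the submediant; minor seventh chord there is vi7.

I65 - IV64 - V7 - vi7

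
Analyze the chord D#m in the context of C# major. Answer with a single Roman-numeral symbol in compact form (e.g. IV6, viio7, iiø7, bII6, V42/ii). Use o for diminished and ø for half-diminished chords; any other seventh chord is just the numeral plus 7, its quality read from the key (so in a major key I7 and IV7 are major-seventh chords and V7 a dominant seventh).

The pitches D#-F#-A# form a minor triad rooted on D#.
D# is scale degree 2 in C# major, and a minor triad on that degree is written ii.

ii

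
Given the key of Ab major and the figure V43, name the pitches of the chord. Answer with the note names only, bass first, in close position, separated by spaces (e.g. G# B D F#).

Bb Db Eb G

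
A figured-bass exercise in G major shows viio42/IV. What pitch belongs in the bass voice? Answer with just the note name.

The applied chord viio42/IV is rooted on B: B-D-F-Ab.
The figure 42 means third inversion — the seventh is in the bass.

Ab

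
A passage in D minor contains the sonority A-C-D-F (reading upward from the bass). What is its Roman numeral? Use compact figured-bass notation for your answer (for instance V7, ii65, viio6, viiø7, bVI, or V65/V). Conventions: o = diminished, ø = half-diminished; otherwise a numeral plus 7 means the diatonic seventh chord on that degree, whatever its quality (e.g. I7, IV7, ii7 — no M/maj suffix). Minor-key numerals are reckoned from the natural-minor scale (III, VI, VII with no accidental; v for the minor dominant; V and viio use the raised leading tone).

Stacked in thirds the chord is D-F-A-C: a minor seventh chord on D.
D is scale degree 1 in D minor, and a minor seventh chord on that degree is written i7.
With A in the bass the chord is in second inversion, so the figured bass is 43.

i43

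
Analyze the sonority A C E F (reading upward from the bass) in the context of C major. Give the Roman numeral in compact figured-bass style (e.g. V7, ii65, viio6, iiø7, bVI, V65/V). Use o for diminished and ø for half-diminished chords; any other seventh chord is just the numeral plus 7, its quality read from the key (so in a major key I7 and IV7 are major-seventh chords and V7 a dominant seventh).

IV65

Stacked in thirds the chord is F-A-C-E: a major seventh chord on F.
F is scale degree 4 in C major, and a major seventh chord on that degree is written IV7.
With A in the bass the chord is in first inversion, so the figured bass is 65.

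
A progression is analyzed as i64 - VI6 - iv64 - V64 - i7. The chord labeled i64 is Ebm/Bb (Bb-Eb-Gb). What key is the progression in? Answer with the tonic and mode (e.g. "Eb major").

i64 is given as Bb-Eb-Gb — a minor triad with root Eb.
If Eb is scale degree 1 and the mode makes that degree carry a minor triad, the tonic is Eb and the mode is minor.

Eb minor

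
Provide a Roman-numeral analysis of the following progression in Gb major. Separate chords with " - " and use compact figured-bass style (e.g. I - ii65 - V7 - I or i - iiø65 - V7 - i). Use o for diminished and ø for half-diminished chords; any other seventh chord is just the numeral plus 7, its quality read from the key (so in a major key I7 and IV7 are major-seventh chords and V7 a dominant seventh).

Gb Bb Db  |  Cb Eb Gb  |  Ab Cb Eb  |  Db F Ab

I - IV - ii - V

Gb-Bb-Db: major triad on Gb = scale degree 1 → I.
Cb-Eb-Gb has root Cb, degree 4 in Gb major, so IV.
Ab-Cb-Eb: minor triad on Ab = scale degree 2 → ii.
Db-F-Ab has root Db, degree 5 in Gb major, so V.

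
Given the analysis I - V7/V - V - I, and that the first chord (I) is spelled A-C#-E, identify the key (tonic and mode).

A major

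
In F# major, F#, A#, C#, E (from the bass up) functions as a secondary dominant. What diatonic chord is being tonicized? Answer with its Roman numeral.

The chord is a dominant seventh chord on F#.
A dominant resolves down a perfect fifth: F# → B. In F# major, B is scale degree 4, i.e. IV.

IV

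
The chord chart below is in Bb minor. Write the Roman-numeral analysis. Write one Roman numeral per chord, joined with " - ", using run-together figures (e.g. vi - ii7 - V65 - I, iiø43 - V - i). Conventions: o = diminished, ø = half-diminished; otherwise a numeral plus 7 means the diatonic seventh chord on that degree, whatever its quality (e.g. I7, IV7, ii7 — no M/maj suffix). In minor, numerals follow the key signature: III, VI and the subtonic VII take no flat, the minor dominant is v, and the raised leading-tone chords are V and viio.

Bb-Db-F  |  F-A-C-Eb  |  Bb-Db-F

i - V7 - i

Bb-Db-F has root Bb, degree 1 in Bb minor, so i.
F-A-C-Eb: dominant seventh chord on F = scale degree 5 → V7.
Bb-Db-F has root Bb, degree 1 in Bb minor, so i.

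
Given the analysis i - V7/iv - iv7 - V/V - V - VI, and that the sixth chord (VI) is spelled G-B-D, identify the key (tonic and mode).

VI is given as G-B-D — a major triad with root G.
VI on G implies G is the submediant; that puts the tonic at B, and the uppercase numeral fits minor mode.

B minor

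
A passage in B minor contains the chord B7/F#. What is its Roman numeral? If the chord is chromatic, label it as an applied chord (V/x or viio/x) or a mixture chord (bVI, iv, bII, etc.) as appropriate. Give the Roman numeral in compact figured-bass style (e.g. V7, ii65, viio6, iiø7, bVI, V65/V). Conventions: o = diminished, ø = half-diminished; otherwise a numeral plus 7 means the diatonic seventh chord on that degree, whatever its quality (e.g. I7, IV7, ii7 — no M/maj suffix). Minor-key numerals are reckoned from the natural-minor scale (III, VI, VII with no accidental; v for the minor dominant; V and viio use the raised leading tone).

V43/iv

Stacked in thirds the chord is B-D#-F#-A: a dominant seventh chord on B.
B is not a diatonic chord root with this quality in B minor, but it lies a perfect fifth above E (iv), so the chord functions as an applied dominant of iv.
With F# in the bass the chord is in second inversion, so the figured bass is 43.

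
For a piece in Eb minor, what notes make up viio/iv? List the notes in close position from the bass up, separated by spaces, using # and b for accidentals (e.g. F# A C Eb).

G Bb Db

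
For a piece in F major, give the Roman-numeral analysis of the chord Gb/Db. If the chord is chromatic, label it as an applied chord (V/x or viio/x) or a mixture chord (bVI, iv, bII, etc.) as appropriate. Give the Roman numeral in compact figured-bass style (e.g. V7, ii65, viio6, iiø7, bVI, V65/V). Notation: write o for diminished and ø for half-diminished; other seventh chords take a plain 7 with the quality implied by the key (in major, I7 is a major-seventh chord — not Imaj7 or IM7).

The pitches Gb-Bb-Db form a major triad rooted on Gb.
Gb is the lowered second degree of F major (diatonic 2 would be G). This is the Neapolitan chord — a major triad on the lowered second degree.
With Db in the bass the chord is in second inversion, so the figured bass is 64.

bII64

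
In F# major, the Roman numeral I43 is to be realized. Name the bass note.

C#

I in F# major has root F#; the chord is F#-A#-C#-E#.
The figure 43 means second inversion — the fifth is in the bass.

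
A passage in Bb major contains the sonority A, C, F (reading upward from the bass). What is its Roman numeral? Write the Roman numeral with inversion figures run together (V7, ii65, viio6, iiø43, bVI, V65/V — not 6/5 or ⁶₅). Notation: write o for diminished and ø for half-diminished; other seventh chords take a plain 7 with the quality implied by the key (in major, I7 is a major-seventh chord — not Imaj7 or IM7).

V6

Stacked in thirds the chord is F-A-C: a major triad on F.
F is scale degree 5 in Bb major, and a major triad on that degree is written V.
With A in the bass the chord is in first inversion, so the figured bass is 6.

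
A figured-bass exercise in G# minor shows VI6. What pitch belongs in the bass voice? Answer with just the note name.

G#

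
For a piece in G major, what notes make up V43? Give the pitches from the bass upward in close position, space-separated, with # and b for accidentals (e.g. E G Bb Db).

The numeral's case and figure indicate a dominant seventh chord. In G major its root, the fifth degree, is D.
Stacking thirds from D gives D-F#-A-C.
With the 43 figure the chord is in second inversion; from the bass A upward in close position it reads A-C-D-F#.

A C D F#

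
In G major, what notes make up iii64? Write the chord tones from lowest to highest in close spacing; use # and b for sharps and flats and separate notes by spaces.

The numeral's case and figure indicate a minor triad. In G major its root, the mediant, is B.
Stacking thirds from B gives B-D-F#.
The figured bass 64 indicates second inversion, placing the fifth (F#) in the bass: F#-B-D.

F# B D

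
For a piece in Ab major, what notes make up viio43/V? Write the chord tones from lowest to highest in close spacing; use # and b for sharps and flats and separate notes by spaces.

Ab Cb D F

The slash marks an applied leading-tone chord: viio of V. In Ab major, V is Eb, so the leading tone to it is D, a half step below.
Building a fully diminished seventh chord on D gives D-F-Ab-Cb.
The figured bass 43 indicates second inversion, placing the fifth (Ab) in the bass: Ab-Cb-D-F.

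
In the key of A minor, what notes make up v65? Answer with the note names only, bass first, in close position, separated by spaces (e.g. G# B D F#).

In A minor, the fifth degree is E, and the diatonic chord built there is a minor seventh chord.
Stacking thirds from E gives E-G-B-D.
With the 65 figure the chord is in first inversion; from the bass G upward in close position it reads G-B-D-E.

G B D E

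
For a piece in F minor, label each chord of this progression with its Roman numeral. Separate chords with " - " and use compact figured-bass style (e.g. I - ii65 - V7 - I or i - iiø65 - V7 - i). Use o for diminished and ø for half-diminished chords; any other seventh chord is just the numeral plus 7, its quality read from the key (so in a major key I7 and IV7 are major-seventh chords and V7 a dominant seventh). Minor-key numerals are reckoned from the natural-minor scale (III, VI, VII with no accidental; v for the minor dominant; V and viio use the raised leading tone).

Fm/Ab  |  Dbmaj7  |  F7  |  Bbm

i6 - VI7 - V7/iv - iv

Fm/Ab has root F, degree 1 in F minor, so i6.
Dbmaj7: major seventh chord on Db = scale degree 6 → VI7.
F7: chromatic; F is V of iv, so V7/iv.
Bbm: minor triad on Bb = scale degree 4 → iv.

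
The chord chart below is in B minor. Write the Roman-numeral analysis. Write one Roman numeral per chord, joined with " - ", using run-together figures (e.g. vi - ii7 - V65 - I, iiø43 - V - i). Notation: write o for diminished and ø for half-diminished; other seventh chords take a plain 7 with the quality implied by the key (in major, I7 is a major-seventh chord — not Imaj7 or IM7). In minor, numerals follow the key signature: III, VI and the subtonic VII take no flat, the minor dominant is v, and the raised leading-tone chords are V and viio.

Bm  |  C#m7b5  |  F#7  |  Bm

i - iiø7 - V7 - i

Bm: minor triad on B = scale degree 1 → i.
C#m7b5: half-diminished seventh chord on C# = scale degree 2 → iiø7.
F#7: dominant seventh chord on F# = scale degree 5 → V7.
Bm: root B is the tonic; minor triad there is i.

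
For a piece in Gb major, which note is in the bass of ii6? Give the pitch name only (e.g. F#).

Cb

ii in Gb major has root Ab; the chord is Ab-Cb-Eb.
The figure 6 means first inversion — the third is in the bass.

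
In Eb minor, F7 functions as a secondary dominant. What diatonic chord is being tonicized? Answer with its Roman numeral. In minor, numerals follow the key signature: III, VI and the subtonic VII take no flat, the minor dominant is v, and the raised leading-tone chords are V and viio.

V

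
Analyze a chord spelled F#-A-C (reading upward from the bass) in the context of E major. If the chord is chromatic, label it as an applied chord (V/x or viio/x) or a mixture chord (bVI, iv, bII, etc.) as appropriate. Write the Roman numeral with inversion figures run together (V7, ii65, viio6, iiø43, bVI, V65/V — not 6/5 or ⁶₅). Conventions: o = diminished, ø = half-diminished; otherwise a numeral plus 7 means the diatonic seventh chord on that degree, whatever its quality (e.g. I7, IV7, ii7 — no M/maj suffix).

iio

The pitches F#-A-C form a diminished triad rooted on F#.
F# is the second degree of E major. This is the diminished supertonic triad, borrowed from the parallel minor.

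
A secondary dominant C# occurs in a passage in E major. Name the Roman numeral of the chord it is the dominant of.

The chord is a major triad on C#.
A dominant resolves down a perfect fifth: C# → F#. In E major, F# is scale degree 2, i.e. ii.

ii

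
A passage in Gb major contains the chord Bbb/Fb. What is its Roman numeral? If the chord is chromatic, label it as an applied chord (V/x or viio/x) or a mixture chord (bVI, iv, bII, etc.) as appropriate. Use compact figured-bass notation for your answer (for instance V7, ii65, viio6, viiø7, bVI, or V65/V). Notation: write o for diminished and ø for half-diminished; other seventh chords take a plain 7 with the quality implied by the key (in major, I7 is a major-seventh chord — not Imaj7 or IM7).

The pitches Bbb-Db-Fb form a major triad rooted on Bbb.
Bbb is the lowered third degree of Gb major (diatonic 3 would be Bb). This is a major triad on the lowered third degree, borrowed from the parallel minor.
With Fb in the bass the chord is in second inversion, so the figured bass is 64.

bIII64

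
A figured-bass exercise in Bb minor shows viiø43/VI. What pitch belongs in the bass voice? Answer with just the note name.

Cb

The applied chord viiø43/VI is rooted on F: F-Ab-Cb-Eb.
The figure 43 means second inversion — the fifth is in the bass.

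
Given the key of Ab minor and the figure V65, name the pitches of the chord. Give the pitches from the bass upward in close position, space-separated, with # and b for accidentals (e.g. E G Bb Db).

G Bb Db Eb

In Ab minor, the dominant is Eb. The dominant is major (leading tone raised), so V is a dominant seventh chord.
That chord is spelled Eb-G-Bb-Db.
With the 65 figure the chord is in first inversion; from the bass G upward in close position it reads G-Bb-Db-Eb.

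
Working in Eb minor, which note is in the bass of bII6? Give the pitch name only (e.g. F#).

bII in Eb minor has root Fb; the chord is Fb-Ab-Cb.
The figure 6 means first inversion — the third is in the bass.

Ab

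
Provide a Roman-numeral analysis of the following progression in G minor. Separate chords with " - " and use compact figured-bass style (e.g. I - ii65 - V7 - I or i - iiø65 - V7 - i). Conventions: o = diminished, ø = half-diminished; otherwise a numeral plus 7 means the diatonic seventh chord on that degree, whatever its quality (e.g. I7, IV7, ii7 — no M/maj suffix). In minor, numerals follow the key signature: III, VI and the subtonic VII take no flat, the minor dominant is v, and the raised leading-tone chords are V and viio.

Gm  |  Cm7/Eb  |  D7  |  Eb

i - iv65 - V7 - VI

Gm: root G is the tonic; minor triad there is i.
Cm7/Eb: minor seventh chord on C = scale degree 4 → iv65.
D7: root D is the dominant; dominant seventh chord there is V7.
Eb: major triad on Eb = scale degree 6 → VI.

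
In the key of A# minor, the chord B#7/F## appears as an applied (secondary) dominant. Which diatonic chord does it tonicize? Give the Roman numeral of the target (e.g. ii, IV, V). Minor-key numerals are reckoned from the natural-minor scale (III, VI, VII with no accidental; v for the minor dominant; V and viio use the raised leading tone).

V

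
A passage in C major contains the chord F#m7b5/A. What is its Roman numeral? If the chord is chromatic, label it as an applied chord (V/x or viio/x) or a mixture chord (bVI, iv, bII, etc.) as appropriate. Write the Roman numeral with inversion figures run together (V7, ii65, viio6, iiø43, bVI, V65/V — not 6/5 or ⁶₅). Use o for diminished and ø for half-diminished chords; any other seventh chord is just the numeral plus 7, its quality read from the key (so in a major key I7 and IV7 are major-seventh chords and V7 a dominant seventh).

viiø65/V

Stacked in thirds the chord is F#-A-C-E: a half-diminished seventh chord on F#.
F# sits a half step below G (V in C major); a diminished chord there is the applied leading-tone chord of V.
With A in the bass the chord is in first inversion, so the figured bass is 65.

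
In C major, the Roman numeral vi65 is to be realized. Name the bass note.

C

vi in C major has root A; the chord is A-C-E-G.
The figure 65 means first inversion — the third is in the bass.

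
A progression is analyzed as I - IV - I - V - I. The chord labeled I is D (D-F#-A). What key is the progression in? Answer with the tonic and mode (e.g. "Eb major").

D major

The anchor chord is a major triad on D, labeled I.
If D is scale degree 1 and the mode makes that degree carry a major triad, the tonic is D and the mode is major.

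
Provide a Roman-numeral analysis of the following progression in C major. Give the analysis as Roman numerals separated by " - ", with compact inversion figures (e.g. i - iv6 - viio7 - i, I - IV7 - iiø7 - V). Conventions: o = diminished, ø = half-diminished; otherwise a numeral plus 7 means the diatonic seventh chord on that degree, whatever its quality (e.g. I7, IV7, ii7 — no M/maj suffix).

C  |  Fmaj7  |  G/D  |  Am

I - IV7 - V64 - vi

C has root C, degree 1 in C major, so I.
Fmaj7 has root F, degree 4 in C major, so IV7.
G/D: major triad on G = scale degree 5 → V64.
Am: root A is the submediant; minor triad there is vi.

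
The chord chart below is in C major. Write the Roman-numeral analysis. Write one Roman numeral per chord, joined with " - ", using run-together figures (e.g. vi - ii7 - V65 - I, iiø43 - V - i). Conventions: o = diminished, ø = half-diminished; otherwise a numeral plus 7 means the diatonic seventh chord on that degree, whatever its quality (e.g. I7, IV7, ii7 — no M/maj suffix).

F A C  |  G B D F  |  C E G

F-A-C: major triad on F = scale degree 4 → IV.
G-B-D-F: dominant seventh chord on G = scale degree 5 → V7.
C-E-G: root C is the tonic; major triad there is I.

IV - V7 - I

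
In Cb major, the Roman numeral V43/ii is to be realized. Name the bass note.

Eb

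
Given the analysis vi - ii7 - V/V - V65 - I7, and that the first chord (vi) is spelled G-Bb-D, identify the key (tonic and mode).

Bb major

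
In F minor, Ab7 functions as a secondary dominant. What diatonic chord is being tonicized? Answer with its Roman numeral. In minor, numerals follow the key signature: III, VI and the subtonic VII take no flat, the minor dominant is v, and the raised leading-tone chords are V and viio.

The chord is a dominant seventh chord on Ab.
A dominant resolves down a perfect fifth: Ab → Db. In F minor, Db is scale degree 6, i.e. VI.

VI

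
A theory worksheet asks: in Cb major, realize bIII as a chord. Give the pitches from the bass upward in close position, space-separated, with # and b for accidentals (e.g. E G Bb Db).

Ebb Gb Bbb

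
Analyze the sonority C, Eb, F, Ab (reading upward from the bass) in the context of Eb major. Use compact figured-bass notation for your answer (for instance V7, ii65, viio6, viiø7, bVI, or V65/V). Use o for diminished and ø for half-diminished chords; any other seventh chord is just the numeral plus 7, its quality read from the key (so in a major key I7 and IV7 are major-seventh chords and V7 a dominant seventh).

ii43

The pitches F-Ab-C-Eb form a minor seventh chord rooted on F.
In Eb major, F is the supertonic; the diatonic minor seventh chord there is ii7.
With C in the bass the chord is in second inversion, so the figured bass is 43.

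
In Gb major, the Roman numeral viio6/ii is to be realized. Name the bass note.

Bb

The applied chord viio6/ii is rooted on G: G-Bb-Db.
The figure 6 means first inversion — the third is in the bass.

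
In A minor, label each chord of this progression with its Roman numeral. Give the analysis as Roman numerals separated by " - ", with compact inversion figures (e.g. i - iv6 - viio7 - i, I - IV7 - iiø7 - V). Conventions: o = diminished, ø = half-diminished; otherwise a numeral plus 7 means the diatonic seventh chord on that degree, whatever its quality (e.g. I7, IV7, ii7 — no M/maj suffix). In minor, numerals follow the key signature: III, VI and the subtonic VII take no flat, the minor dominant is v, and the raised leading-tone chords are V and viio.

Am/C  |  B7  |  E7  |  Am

Am/C has root A, degree 1 in A minor, so i6.
B7 is the secondary dominant of V (dominant seventh chord on B): V7/V.
E7: dominant seventh chord on E = scale degree 5 → V7.
Am: root A is the tonic; minor triad there is i.

i6 - V7/V - V7 - i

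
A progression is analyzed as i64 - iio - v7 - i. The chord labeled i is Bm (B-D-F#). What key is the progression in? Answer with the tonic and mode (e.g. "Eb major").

i is given as B-D-F# — a minor triad with root B.
If B is scale degree 1 and the mode makes that degree carry a minor triad, the tonic is B and the mode is minor.

B minor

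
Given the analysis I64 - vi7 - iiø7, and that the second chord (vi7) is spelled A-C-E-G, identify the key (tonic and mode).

C major

vi7 is given as A-C-E-G — a minor seventh chord with root A.
vi7 on A implies A is the submediant; that puts the tonic at C, and the lowercase numeral fits major mode.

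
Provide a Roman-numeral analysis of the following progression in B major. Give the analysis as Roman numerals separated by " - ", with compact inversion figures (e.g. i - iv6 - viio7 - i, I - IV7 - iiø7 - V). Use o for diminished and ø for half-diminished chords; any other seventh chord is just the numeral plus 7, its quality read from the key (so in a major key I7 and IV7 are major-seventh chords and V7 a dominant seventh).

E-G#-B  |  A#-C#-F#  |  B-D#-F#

E-G#-B: major triad on E = scale degree 4 → IV.
A#-C#-F# has root F#, degree 5 in B major, so V6.
B-D#-F#: root B is the tonic; major triad there is I.

IV - V6 - I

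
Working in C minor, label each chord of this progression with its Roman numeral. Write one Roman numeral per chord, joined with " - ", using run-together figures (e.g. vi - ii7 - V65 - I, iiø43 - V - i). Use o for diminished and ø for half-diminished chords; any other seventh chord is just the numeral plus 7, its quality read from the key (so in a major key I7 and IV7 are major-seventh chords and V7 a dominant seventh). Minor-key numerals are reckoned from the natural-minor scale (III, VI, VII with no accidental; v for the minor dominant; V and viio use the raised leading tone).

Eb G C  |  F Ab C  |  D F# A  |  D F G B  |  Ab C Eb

i6 - iv - V/V - V43 - VI

Eb-G-C: root C is the tonic; minor triad there is i6.
F-Ab-C: root F is the subdominant; minor triad there is iv.
D-F#-A: a major triad on D, the applied dominant of V → V/V.
D-F-G-B: dominant seventh chord on G = scale degree 5 → V43.
Ab-C-Eb: root Ab is the submediant; major triad there is VI.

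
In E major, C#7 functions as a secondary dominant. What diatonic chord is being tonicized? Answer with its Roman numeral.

The chord is a dominant seventh chord on C#.
A dominant resolves down a perfect fifth: C# → F#. In E major, F# is scale degree 2, i.e. ii.

ii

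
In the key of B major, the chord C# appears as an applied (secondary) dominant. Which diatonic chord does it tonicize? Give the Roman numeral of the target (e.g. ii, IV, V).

V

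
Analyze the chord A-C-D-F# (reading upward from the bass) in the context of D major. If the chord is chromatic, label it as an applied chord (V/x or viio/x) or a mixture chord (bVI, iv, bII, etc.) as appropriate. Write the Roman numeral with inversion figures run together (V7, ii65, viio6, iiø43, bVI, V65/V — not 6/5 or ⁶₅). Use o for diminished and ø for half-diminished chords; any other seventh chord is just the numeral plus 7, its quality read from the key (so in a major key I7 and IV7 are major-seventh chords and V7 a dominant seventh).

V43/IV

Stacked in thirds the chord is D-F#-A-C: a dominant seventh chord on D.
D is not a diatonic chord root with this quality in D major, but it lies a perfect fifth above G (IV), so the chord functions as an applied dominant of IV.
With A in the bass the chord is in second inversion, so the figured bass is 43.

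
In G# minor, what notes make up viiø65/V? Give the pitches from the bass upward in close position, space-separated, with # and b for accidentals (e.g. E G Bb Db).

viiø65/V is a secondary leading-tone chord. The target V is D# in G# minor; the applied chord is rooted a semitone below, on C##.
Building a half-diminished seventh chord on C## gives C##-E#-G#-B#.
The figured bass 65 indicates first inversion, placing the third (E#) in the bass: E#-G#-B#-C##.

E# G# B# C##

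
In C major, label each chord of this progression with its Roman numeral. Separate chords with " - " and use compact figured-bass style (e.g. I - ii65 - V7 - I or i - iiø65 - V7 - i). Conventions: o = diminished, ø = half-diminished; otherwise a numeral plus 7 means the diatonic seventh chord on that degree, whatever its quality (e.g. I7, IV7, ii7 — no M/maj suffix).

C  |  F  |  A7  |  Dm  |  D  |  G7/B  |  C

I - IV - V7/ii - ii - V/V - V65 - I

C: root C is the tonic; major triad there is I.
F: major triad on F = scale degree 4 → IV.
A7 is the secondary dominant of ii (dominant seventh chord on A): V7/ii.
Dm: minor triad on D = scale degree 2 → ii.
D: chromatic; D is V of V, so V/V.
G7/B: root G is the dominant; dominant seventh chord there is V65.
C: major triad on C = scale degree 1 → I.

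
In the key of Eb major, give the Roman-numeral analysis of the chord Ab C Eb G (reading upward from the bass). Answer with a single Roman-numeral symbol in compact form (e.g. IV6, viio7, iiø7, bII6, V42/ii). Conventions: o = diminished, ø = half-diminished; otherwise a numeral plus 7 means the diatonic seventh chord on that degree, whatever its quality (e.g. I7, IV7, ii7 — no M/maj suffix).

The pitches Ab-C-Eb-G form a major seventh chord rooted on Ab.
In Eb major, Ab is the subdominant; the diatonic major seventh chord there is IV7.

IV7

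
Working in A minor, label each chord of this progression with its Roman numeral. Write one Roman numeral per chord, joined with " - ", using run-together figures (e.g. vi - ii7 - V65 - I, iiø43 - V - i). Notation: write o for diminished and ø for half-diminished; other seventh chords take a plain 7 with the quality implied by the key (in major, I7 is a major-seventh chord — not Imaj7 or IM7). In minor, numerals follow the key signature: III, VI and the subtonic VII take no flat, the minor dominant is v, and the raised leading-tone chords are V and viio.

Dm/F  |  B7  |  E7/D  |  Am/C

Dm/F has root D, degree 4 in A minor, so iv6.
B7: chromatic; B is V of V, so V7/V.
E7/D has root E, degree 5 in A minor, so V42.
Am/C has root A, degree 1 in A minor, so i6.

iv6 - V7/V - V42 - i6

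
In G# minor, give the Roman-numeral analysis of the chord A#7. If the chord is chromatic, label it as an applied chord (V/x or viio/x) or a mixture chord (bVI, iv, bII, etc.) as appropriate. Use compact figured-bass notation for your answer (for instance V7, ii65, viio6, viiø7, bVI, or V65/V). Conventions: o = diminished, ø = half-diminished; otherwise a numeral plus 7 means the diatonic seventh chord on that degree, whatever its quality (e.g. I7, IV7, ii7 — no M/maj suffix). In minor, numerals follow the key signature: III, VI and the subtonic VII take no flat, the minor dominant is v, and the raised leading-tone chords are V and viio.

V7/V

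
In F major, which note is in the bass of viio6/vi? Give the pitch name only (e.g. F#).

The applied chord viio6/vi is rooted on C#: C#-E-G.
The figure 6 means first inversion — the third is in the bass.

E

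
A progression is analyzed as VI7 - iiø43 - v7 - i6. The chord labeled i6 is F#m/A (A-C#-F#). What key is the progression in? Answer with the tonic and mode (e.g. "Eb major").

i6 is given as A-C#-F# — a minor triad with root F#.
If F# is scale degree 1 and the mode makes that degree carry a minor triad, the tonic is F# and the mode is minor.

F# minor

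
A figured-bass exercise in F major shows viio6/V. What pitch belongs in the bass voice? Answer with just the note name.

D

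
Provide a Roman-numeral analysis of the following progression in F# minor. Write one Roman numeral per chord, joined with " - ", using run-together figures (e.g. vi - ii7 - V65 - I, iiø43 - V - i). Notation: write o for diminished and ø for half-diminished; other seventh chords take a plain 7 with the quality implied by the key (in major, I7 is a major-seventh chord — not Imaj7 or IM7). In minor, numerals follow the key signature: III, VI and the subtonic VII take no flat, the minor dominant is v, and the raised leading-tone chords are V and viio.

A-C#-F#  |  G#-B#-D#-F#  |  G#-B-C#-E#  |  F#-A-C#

i6 - V7/V - V43 - i

A-C#-F# has root F#, degree 1 in F# minor, so i6.
G#-B#-D#-F#: a dominant seventh chord on G#, the applied dominant of V → V7/V.
G#-B-C#-E#: root C# is the dominant; dominant seventh chord there is V43.
F#-A-C#: root F# is the tonic; minor triad there is i.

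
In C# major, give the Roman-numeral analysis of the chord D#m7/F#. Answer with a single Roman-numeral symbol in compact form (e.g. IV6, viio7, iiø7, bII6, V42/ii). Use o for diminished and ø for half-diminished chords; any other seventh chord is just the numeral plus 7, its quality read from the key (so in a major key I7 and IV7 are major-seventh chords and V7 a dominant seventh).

ii65

The pitches D#-F#-A#-C# form a minor seventh chord rooted on D#.
In C# major, D# is the supertonic; the diatonic minor seventh chord there is ii7.
With F# in the bass the chord is in first inversion, so the figured bass is 65.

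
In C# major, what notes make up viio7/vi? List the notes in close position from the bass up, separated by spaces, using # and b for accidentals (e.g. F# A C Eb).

The slash marks an applied leading-tone chord: viio of vi. In C# major, vi is A#, so the leading tone to it is G##, a half step below.
Building a fully diminished seventh chord on G## gives G##-B#-D#-F#.

G## B# D# F#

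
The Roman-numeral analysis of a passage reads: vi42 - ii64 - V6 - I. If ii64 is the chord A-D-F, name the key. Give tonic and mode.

C major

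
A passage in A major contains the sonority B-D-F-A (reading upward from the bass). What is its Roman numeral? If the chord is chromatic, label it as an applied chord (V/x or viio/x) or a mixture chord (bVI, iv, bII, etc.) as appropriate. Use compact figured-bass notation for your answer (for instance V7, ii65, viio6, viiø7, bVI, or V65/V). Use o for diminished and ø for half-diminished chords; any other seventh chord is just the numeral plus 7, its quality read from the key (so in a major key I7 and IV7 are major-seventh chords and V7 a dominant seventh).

Stacked in thirds the chord is B-D-F-A: a half-diminished seventh chord on B.
B is the second degree of A major. This is the half-diminished supertonic seventh, borrowed from the parallel minor.

iiø7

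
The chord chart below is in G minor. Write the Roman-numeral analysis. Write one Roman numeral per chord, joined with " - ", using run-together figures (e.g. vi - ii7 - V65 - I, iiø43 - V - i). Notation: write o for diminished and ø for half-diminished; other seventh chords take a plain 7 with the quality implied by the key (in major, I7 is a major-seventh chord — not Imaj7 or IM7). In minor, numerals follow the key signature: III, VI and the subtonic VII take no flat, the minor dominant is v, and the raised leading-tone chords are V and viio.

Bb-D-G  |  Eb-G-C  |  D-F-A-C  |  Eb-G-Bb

i6 - iv6 - v7 - VI

Bb-D-G has root G, degree 1 in G minor, so i6.
Eb-G-C has root C, degree 4 in G minor, so iv6.
D-F-A-C: minor seventh chord on D = scale degree 5 → v7.
Eb-G-Bb has root Eb, degree 6 in G minor, so VI.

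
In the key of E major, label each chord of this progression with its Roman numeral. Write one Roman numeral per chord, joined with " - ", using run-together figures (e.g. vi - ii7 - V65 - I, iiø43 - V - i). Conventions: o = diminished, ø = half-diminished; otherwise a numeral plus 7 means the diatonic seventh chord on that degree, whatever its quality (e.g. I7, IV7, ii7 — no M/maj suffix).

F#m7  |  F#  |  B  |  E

F#m7: root F# is the supertonic; minor seventh chord there is ii7.
F#: chromatic; F# is V of V, so V/V.
B: major triad on B = scale degree 5 → V.
E has root E, degree 1 in E major, so I.

ii7 - V/V - V - I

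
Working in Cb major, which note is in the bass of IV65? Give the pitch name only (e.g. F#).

Ab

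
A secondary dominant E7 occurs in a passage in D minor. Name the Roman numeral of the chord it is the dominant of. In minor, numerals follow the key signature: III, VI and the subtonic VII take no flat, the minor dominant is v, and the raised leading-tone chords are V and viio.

The chord is a dominant seventh chord on E.
A dominant resolves down a perfect fifth: E → A. In D minor, A is scale degree 5, i.e. V.

V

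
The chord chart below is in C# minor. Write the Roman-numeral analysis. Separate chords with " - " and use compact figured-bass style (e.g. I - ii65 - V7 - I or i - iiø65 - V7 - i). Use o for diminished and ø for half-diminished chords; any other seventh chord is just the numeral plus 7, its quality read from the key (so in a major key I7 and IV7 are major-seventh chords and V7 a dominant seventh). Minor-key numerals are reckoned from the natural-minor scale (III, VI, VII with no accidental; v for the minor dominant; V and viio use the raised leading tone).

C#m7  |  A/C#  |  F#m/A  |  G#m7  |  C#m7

i7 - VI6 - iv6 - v7 - i7

C#m7: minor seventh chord on C# = scale degree 1 → i7.
A/C#: major triad on A = scale degree 6 → VI6.
F#m/A: minor triad on F# = scale degree 4 → iv6.
G#m7: root G# is the dominant; minor seventh chord there is v7.
C#m7: minor seventh chord on C# = scale degree 1 → i7.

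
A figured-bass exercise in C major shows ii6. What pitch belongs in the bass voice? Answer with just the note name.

F

ii in C major has root D; the chord is D-F-A.
The figure 6 means first inversion — the third is in the bass.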